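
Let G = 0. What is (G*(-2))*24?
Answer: 0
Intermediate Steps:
(G*(-2))*24 = (0*(-2))*24 = 0*24 = 0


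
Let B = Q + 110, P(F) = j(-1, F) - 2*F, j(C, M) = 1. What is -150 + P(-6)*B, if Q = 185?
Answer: 3685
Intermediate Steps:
P(F) = 1 - 2*F
B = 295 (B = 185 + 110 = 295)
-150 + P(-6)*B = -150 + (1 - 2*(-6))*295 = -150 + (1 + 12)*295 = -150 + 13*295 = -150 + 3835 = 3685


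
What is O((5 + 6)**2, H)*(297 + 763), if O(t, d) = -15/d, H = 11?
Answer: -15900/11 ≈ -1445.5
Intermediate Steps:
O((5 + 6)**2, H)*(297 + 763) = (-15/11)*(297 + 763) = -15*1/11*1060 = -15/11*1060 = -15900/11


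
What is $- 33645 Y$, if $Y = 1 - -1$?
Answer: $-67290$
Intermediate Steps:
$Y = 2$ ($Y = 1 + 1 = 2$)
$- 33645 Y = \left(-33645\right) 2 = -67290$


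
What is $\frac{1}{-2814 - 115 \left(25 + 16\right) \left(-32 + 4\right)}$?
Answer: $\frac{1}{129206} \approx 7.7396 \cdot 10^{-6}$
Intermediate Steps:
$\frac{1}{-2814 - 115 \left(25 + 16\right) \left(-32 + 4\right)} = \frac{1}{-2814 - 115 \cdot 41 \left(-28\right)} = \frac{1}{-2814 - -132020} = \frac{1}{-2814 + 132020} = \frac{1}{129206}$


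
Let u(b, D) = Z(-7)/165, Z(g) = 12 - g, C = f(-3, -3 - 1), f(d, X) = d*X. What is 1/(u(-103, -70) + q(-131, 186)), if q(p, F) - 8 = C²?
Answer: 165/25099 ≈ 0.0065740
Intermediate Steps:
f(d, X) = X*d
C = 12 (C = (-3 - 1)*(-3) = -4*(-3) = 12)
q(p, F) = 152 (q(p, F) = 8 + 12² = 8 + 144 = 152)
u(b, D) = 19/165 (u(b, D) = (12 - 1*(-7))/165 = (12 + 7)*(1/165) = 19*(1/165) = 19/165)
1/(u(-103, -70) + q(-131, 186)) = 1/(19/165 + 152) = 1/(25099/165) = 165/25099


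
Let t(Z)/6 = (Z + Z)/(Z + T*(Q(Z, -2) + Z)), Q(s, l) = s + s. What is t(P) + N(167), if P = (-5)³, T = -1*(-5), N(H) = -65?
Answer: -257/4 ≈ -64.250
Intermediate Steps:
Q(s, l) = 2*s
T = 5
P = -125
t(Z) = ¾ (t(Z) = 6*((Z + Z)/(Z + 5*(2*Z + Z))) = 6*((2*Z)/(Z + 5*(3*Z))) = 6*((2*Z)/(Z + 15*Z)) = 6*((2*Z)/((16*Z))) = 6*((2*Z)*(1/(16*Z))) = 6*(⅛) = ¾)
t(P) + N(167) = ¾ - 65 = -257/4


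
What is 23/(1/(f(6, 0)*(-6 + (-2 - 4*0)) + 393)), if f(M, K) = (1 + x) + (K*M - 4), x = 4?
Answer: 8855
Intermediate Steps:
f(M, K) = 1 + K*M (f(M, K) = (1 + 4) + (K*M - 4) = 5 + (-4 + K*M) = 1 + K*M)
23/(1/(f(6, 0)*(-6 + (-2 - 4*0)) + 393)) = 23/(1/((1 + 0*6)*(-6 + (-2 - 4*0)) + 393)) = 23/(1/((1 + 0)*(-6 + (-2 + 0)) + 393)) = 23/(1/(1*(-6 - 2) + 393)) = 23/(1/(1*(-8) + 393)) = 23/(1/(-8 + 393)) = 23/(1/385) = 23*385 = 8855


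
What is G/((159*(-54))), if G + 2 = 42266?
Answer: -2348/477 ≈ -4.9224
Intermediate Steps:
G = 42264 (G = -2 + 42266 = 42264)
G/((159*(-54))) = 42264/((159*(-54))) = 42264/(-8586) = 42264*(-1/8586) = -2348/477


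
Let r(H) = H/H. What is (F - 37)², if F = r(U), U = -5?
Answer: 1296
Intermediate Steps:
r(H) = 1
F = 1
(F - 37)² = (1 - 37)² = (-36)² = 1296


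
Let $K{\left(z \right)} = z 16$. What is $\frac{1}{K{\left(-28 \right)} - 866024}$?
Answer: $- \frac{1}{866472} \approx -1.1541 \cdot 10^{-6}$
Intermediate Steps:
$K{\left(z \right)} = 16 z$
$\frac{1}{K{\left(-28 \right)} - 866024} = \frac{1}{16 \left(-28\right) - 866024} = \frac{1}{-448 - 866024} = \frac{1}{-866472} = - \frac{1}{866472}$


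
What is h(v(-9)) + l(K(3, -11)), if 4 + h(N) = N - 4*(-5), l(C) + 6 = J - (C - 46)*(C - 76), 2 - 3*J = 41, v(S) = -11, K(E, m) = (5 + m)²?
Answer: -414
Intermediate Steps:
J = -13 (J = ⅔ - ⅓*41 = ⅔ - 41/3 = -13)
l(C) = -19 - (-76 + C)*(-46 + C) (l(C) = -6 + (-13 - (C - 46)*(C - 76)) = -6 + (-13 - (-46 + C)*(-76 + C)) = -6 + (-13 - (-76 + C)*(-46 + C)) = -19 - (-76 + C)*(-46 + C))
h(N) = 16 + N (h(N) = -4 + (N - 4*(-5)) = -4 + (N + 20) = -4 + (20 + N) = 16 + N)
h(v(-9)) + l(K(3, -11)) = (16 - 11) + (-3515 - ((5 - 11)²)² + 122*(5 - 11)²) = 5 + (-3515 - ((-6)²)² + 122*(-6)²) = 5 + (-3515 - 1*36² + 122*36) = 5 + (-3515 - 1*1296 + 4392) = 5 + (-3515 - 1296 + 4392) = 5 - 419 = -414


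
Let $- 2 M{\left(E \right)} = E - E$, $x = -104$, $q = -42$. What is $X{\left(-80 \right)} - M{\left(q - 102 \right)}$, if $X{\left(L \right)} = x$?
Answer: $-104$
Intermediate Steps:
$M{\left(E \right)} = 0$ ($M{\left(E \right)} = - \frac{E - E}{2} = \left(- \frac{1}{2}\right) 0 = 0$)
$X{\left(L \right)} = -104$
$X{\left(-80 \right)} - M{\left(q - 102 \right)} = -104 - 0 = -104 + 0 = -104$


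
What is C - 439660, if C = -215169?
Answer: -654829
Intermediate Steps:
C - 439660 = -215169 - 439660 = -654829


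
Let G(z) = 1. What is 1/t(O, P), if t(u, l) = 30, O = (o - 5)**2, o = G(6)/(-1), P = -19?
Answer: 1/30 ≈ 0.033333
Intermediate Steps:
o = -1 (o = 1/(-1) = 1*(-1) = -1)
O = 36 (O = (-1 - 5)**2 = (-6)**2 = 36)
1/t(O, P) = 1/30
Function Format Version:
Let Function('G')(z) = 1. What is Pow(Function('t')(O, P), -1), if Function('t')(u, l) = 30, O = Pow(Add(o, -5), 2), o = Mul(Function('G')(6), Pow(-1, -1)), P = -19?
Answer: Rational(1, 30) ≈ 0.033333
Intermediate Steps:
o = -1 (o = Mul(1, Pow(-1, -1)) = Mul(1, -1) = -1)
O = 36 (O = Pow(Add(-1, -5), 2) = Pow(-6, 2) = 36)
Pow(Function('t')(O, P), -1) = Pow(30, -1) = Rational(1, 30)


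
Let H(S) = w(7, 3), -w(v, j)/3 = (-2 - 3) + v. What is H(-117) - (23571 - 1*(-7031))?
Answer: -30608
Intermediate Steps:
w(v, j) = 15 - 3*v (w(v, j) = -3*((-2 - 3) + v) = -3*(-5 + v) = 15 - 3*v)
H(S) = -6 (H(S) = 15 - 3*7 = 15 - 21 = -6)
H(-117) - (23571 - 1*(-7031)) = -6 - (23571 - 1*(-7031)) = -6 - (23571 + 7031) = -6 - 1*30602 = -6 - 30602 = -30608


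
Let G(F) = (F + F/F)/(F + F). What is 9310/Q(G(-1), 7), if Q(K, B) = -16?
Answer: -4655/8 ≈ -581.88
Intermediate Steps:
G(F) = (1 + F)/(2*F) (G(F) = (F + 1)/((2*F)) = (1 + F)*(1/(2*F)) = (1 + F)/(2*F))
9310/Q(G(-1), 7) = 9310/(-16) = 9310*(-1/16) = -4655/8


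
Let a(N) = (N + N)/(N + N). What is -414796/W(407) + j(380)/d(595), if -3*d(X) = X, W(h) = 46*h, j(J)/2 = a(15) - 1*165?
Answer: -114190586/5569795 ≈ -20.502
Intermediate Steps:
a(N) = 1 (a(N) = (2*N)/((2*N)) = (2*N)*(1/(2*N)) = 1)
j(J) = -328 (j(J) = 2*(1 - 1*165) = 2*(1 - 165) = 2*(-164) = -328)
d(X) = -X/3
-414796/W(407) + j(380)/d(595) = -414796/(46*407) - 328/((-⅓*595)) = -414796/18722 - 328/(-595/3) = -414796*1/18722 - 328*(-3/595) = -207398/9361 + 984/595 = -114190586/5569795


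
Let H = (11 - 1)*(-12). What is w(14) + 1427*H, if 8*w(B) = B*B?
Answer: -342431/2 ≈ -1.7122e+5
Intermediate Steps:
w(B) = B**2/8 (w(B) = (B*B)/8 = B**2/8)
H = -120 (H = 10*(-12) = -120)
w(14) + 1427*H = (1/8)*14**2 + 1427*(-120) = (1/8)*196 - 171240 = 49/2 - 171240 = -342431/2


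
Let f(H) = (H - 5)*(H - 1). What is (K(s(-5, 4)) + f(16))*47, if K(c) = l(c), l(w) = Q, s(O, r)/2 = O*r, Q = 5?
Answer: 7990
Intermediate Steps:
s(O, r) = 2*O*r (s(O, r) = 2*(O*r) = 2*O*r)
l(w) = 5
f(H) = (-1 + H)*(-5 + H) (f(H) = (-5 + H)*(-1 + H) = (-1 + H)*(-5 + H))
K(c) = 5
(K(s(-5, 4)) + f(16))*47 = (5 + (5 + 16² - 6*16))*47 = (5 + (5 + 256 - 96))*47 = (5 + 165)*47 = 170*47 = 7990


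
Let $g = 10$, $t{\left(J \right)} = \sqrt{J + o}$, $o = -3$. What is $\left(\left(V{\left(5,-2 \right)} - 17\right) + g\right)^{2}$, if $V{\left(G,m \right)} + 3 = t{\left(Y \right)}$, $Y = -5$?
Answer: $92 - 40 i \sqrt{2} \approx 92.0 - 56.569 i$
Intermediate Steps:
$t{\left(J \right)} = \sqrt{-3 + J}$ ($t{\left(J \right)} = \sqrt{J - 3} = \sqrt{-3 + J}$)
$V{\left(G,m \right)} = -3 + 2 i \sqrt{2}$ ($V{\left(G,m \right)} = -3 + \sqrt{-3 - 5} = -3 + \sqrt{-8} = -3 + 2 i \sqrt{2}$)
$\left(\left(V{\left(5,-2 \right)} - 17\right) + g\right)^{2} = \left(\left(\left(-3 + 2 i \sqrt{2}\right) - 17\right) + 10\right)^{2} = \left(\left(-20 + 2 i \sqrt{2}\right) + 10\right)^{2} = \left(-10 + 2 i \sqrt{2}\right)^{2}$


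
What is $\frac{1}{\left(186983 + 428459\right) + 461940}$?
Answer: $\frac{1}{1077382} \approx 9.2818 \cdot 10^{-7}$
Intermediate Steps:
$\frac{1}{\left(186983 + 428459\right) + 461940} = \frac{1}{615442 + 461940} = \frac{1}{1077382}$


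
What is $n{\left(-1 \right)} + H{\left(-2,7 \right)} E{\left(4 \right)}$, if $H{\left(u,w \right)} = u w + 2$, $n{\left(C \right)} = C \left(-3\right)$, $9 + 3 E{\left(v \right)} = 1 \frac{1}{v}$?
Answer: $38$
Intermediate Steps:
$E{\left(v \right)} = -3 + \frac{1}{3 v}$ ($E{\left(v \right)} = -3 + \frac{1 \frac{1}{v}}{3} = -3 + \frac{1}{3 v}$)
$n{\left(C \right)} = - 3 C$
$H{\left(u,w \right)} = 2 + u w$
$n{\left(-1 \right)} + H{\left(-2,7 \right)} E{\left(4 \right)} = \left(-3\right) \left(-1\right) + \left(2 - 14\right) \left(-3 + \frac{1}{3 \cdot 4}\right) = 3 + \left(2 - 14\right) \left(-3 + \frac{1}{3} \cdot \frac{1}{4}\right) = 3 - 12 \left(-3 + \frac{1}{12}\right) = 3 - -35 = 3 + 35 = 38$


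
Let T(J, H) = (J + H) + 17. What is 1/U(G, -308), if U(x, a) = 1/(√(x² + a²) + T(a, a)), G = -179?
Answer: -599 + √126905 ≈ -242.76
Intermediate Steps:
T(J, H) = 17 + H + J (T(J, H) = (H + J) + 17 = 17 + H + J)
U(x, a) = 1/(17 + √(a² + x²) + 2*a) (U(x, a) = 1/(√(x² + a²) + (17 + a + a)) = 1/(√(a² + x²) + (17 + 2*a)) = 1/(17 + √(a² + x²) + 2*a))
1/U(G, -308) = 1/(1/(17 + √((-308)² + (-179)²) + 2*(-308))) = 1/(1/(17 + √(94864 + 32041) - 616)) = 1/(1/(17 + √126905 - 616)) = 1/(1/(-599 + √126905)) = -599 + √126905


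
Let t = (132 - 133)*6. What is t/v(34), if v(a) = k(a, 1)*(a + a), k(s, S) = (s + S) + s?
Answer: -1/782 ≈ -0.0012788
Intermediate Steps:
t = -6 (t = -1*6 = -6)
k(s, S) = S + 2*s (k(s, S) = (S + s) + s = S + 2*s)
v(a) = 2*a*(1 + 2*a) (v(a) = (1 + 2*a)*(a + a) = (1 + 2*a)*(2*a) = 2*a*(1 + 2*a))
t/v(34) = -6*1/(68*(1 + 2*34)) = -6*1/(68*(1 + 68)) = -6/(2*34*69) = -6/4692 = -6*1/4692 = -1/782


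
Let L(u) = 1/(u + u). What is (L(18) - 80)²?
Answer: 8288641/1296 ≈ 6395.6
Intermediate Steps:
L(u) = 1/(2*u)
(L(18) - 80)² = ((½)/18 - 80)² = ((½)*(1/18) - 80)² = (1/36 - 80)² = (-2879/36)² = 8288641/1296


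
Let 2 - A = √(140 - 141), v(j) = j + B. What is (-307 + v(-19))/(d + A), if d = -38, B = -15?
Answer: 12276/1297 - 341*I/1297 ≈ 9.4649 - 0.26291*I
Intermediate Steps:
v(j) = -15 + j (v(j) = j - 15 = -15 + j)
A = 2 - I (A = 2 - √(140 - 141) = 2 - √(-1) = 2 - I ≈ 2.0 - 1.0*I)
(-307 + v(-19))/(d + A) = (-307 + (-15 - 19))/(-38 + (2 - I)) = (-307 - 34)/(-36 - I) = -341*(-36 + I)/1297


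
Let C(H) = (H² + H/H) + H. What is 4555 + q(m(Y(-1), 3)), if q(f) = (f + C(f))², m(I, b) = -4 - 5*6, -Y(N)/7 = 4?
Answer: 1190476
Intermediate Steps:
Y(N) = -28 (Y(N) = -7*4 = -28)
m(I, b) = -34 (m(I, b) = -4 - 30 = -34)
C(H) = 1 + H + H² (C(H) = (H² + 1) + H = (1 + H²) + H = 1 + H + H²)
q(f) = (1 + f² + 2*f)² (q(f) = (f + (1 + f + f²))² = (1 + f² + 2*f)²)
4555 + q(m(Y(-1), 3)) = 4555 + (1 + (-34)² + 2*(-34))² = 4555 + (1 + 1156 - 68)² = 4555 + 1089² = 4555 + 1185921 = 1190476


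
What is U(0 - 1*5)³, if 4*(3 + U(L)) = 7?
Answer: -125/64 ≈ -1.9531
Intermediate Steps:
U(L) = -5/4 (U(L) = -3 + (¼)*7 = -3 + 7/4 = -5/4)
U(0 - 1*5)³ = (-5/4)³ = -125/64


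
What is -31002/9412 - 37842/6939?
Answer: -95215297/10884978 ≈ -8.7474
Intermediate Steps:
-31002/9412 - 37842/6939 = -31002*1/9412 - 37842*1/6939 = -15501/4706 - 12614/2313 = -95215297/10884978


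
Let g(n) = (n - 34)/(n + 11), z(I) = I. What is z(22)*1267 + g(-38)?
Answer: 83630/3 ≈ 27877.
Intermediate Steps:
g(n) = (-34 + n)/(11 + n)
z(22)*1267 + g(-38) = 22*1267 + (-34 - 38)/(11 - 38) = 27874 - 72/(-27) = 27874 - 1/27*(-72) = 27874 + 8/3 = 83630/3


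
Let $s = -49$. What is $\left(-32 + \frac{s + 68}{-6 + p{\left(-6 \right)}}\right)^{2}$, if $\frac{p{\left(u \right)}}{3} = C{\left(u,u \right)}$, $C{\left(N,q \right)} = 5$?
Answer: $\frac{72361}{81} \approx 893.35$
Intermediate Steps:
$p{\left(u \right)} = 15$ ($p{\left(u \right)} = 3 \cdot 5 = 15$)
$\left(-32 + \frac{s + 68}{-6 + p{\left(-6 \right)}}\right)^{2} = \left(-32 + \frac{-49 + 68}{-6 + 15}\right)^{2} = \left(-32 + \frac{19}{9}\right)^{2} = \left(- \frac{269}{9}\right)^{2} = \frac{72361}{81}$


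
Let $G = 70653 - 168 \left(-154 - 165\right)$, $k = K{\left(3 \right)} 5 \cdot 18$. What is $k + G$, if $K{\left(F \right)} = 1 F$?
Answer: $124515$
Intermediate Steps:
$K{\left(F \right)} = F$
$k = 270$ ($k = 3 \cdot 5 \cdot 18 = 15 \cdot 18 = 270$)
$G = 124245$ ($G = 70653 - -53592 = 70653 + 53592 = 124245$)
$k + G = 270 + 124245 = 124515$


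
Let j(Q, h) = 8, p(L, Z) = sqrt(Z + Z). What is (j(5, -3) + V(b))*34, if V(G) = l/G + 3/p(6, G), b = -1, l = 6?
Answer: 68 - 51*I*sqrt(2) ≈ 68.0 - 72.125*I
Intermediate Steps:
p(L, Z) = sqrt(2)*sqrt(Z) (p(L, Z) = sqrt(2*Z) = sqrt(2)*sqrt(Z))
V(G) = 6/G + 3*sqrt(2)/(2*sqrt(G)) (V(G) = 6/G + 3/((sqrt(2)*sqrt(G))) = 6/G + 3*(sqrt(2)/(2*sqrt(G))) = 6/G + 3*sqrt(2)/(2*sqrt(G)))
(j(5, -3) + V(b))*34 = (8 + (6/(-1) + 3*sqrt(2)/(2*sqrt(-1))))*34 = (8 + (6*(-1) + 3*sqrt(2)*(-I)/2))*34 = (8 + (-6 - 3*I*sqrt(2)/2))*34 = (2 - 3*I*sqrt(2)/2)*34 = 68 - 51*I*sqrt(2)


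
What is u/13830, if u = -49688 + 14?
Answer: -8279/2305 ≈ -3.5918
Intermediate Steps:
u = -49674
u/13830 = -49674/13830 = -49674*1/13830 = -8279/2305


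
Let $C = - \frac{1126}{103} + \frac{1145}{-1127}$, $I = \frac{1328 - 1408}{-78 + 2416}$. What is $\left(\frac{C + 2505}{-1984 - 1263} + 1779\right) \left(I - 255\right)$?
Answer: $- \frac{199822718366730475}{440613643183} \approx -4.5351 \cdot 10^{5}$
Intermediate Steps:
$I = - \frac{40}{1169}$ ($I = - \frac{80}{2338} = \left(-80\right) \frac{1}{2338} = - \frac{40}{1169} \approx -0.034217$)
$C = - \frac{1386937}{116081}$ ($C = \left(-1126\right) \frac{1}{103} + 1145 \left(- \frac{1}{1127}\right) = - \frac{1126}{103} - \frac{1145}{1127} = - \frac{1386937}{116081} \approx -11.948$)
$\left(\frac{C + 2505}{-1984 - 1263} + 1779\right) \left(I - 255\right) = \left(\frac{- \frac{1386937}{116081} + 2505}{-1984 - 1263} + 1779\right) \left(- \frac{40}{1169} - 255\right) = \left(\frac{289395968}{116081 \left(-3247\right)} + 1779\right) \left(- \frac{298135}{1169}\right) = \left(\frac{289395968}{116081} \left(- \frac{1}{3247}\right) + 1779\right) \left(- \frac{298135}{1169}\right) = \left(- \frac{289395968}{376915007} + 1779\right) \left(- \frac{298135}{1169}\right) = \frac{670242401485}{376915007} \left(- \frac{298135}{1169}\right) = - \frac{199822718366730475}{440613643183}$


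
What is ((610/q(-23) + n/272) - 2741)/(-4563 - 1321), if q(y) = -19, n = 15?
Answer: 14331123/30408512 ≈ 0.47129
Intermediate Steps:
((610/q(-23) + n/272) - 2741)/(-4563 - 1321) = ((610/(-19) + 15/272) - 2741)/(-4563 - 1321) = ((610*(-1/19) + 15*(1/272)) - 2741)/(-5884) = ((-610/19 + 15/272) - 2741)*(-1/5884) = (-165635/5168 - 2741)*(-1/5884) = -14331123/5168*(-1/5884) = 14331123/30408512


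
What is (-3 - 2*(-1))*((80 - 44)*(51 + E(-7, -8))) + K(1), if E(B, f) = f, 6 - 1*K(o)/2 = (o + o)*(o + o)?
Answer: -1544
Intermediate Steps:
K(o) = 12 - 8*o**2 (K(o) = 12 - 2*(o + o)*(o + o) = 12 - 2*2*o*2*o = 12 - 8*o**2)
(-3 - 2*(-1))*((80 - 44)*(51 + E(-7, -8))) + K(1) = (-3 - 2*(-1))*((80 - 44)*(51 - 8)) + (12 - 8*1**2) = (-3 + 2)*(36*43) + (12 - 8*1) = -1*1548 + (12 - 8) = -1548 + 4 = -1544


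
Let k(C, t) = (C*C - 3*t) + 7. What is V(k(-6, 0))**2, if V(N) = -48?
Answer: 2304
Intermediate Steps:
k(C, t) = 7 + C**2 - 3*t (k(C, t) = (C**2 - 3*t) + 7 = 7 + C**2 - 3*t)
V(k(-6, 0))**2 = (-48)**2 = 2304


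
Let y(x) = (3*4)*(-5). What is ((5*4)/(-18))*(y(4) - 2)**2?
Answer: -38440/9 ≈ -4271.1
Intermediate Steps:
y(x) = -60 (y(x) = 12*(-5) = -60)
((5*4)/(-18))*(y(4) - 2)**2 = ((5*4)/(-18))*(-60 - 2)**2 = (20*(-1/18))*(-62)**2 = -10/9*3844 = -38440/9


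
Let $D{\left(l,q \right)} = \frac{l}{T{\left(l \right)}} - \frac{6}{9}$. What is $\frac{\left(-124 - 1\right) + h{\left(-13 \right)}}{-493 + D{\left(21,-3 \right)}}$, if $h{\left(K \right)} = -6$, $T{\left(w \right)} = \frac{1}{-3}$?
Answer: $\frac{393}{1670} \approx 0.23533$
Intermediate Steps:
$T{\left(w \right)} = - \frac{1}{3}$
$D{\left(l,q \right)} = - \frac{2}{3} - 3 l$ ($D{\left(l,q \right)} = \frac{l}{- \frac{1}{3}} - \frac{6}{9} = l \left(-3\right) - \frac{2}{3} = - 3 l - \frac{2}{3} = - \frac{2}{3} - 3 l$)
$\frac{\left(-124 - 1\right) + h{\left(-13 \right)}}{-493 + D{\left(21,-3 \right)}} = \frac{\left(-124 - 1\right) - 6}{-493 - \frac{191}{3}} = \frac{-125 - 6}{-493 - \frac{191}{3}} = - \frac{131}{- \frac{1670}{3}} = \left(-131\right) \left(- \frac{3}{1670}\right) = \frac{393}{1670}$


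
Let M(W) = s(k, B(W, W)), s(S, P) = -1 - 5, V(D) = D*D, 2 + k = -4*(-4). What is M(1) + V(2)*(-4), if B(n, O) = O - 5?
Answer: -22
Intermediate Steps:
k = 14 (k = -2 - 4*(-4) = -2 + 16 = 14)
B(n, O) = -5 + O
V(D) = D**2
s(S, P) = -6
M(W) = -6
M(1) + V(2)*(-4) = -6 + 2**2*(-4) = -6 + 4*(-4) = -6 - 16 = -22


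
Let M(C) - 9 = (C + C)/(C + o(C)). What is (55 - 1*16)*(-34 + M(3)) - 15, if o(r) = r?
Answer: -951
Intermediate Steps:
M(C) = 10 (M(C) = 9 + (C + C)/(C + C) = 9 + (2*C)/((2*C)) = 9 + (2*C)*(1/(2*C)) = 9 + 1 = 10)
(55 - 1*16)*(-34 + M(3)) - 15 = (55 - 1*16)*(-34 + 10) - 15 = (55 - 16)*(-24) - 15 = 39*(-24) - 15 = -936 - 15 = -951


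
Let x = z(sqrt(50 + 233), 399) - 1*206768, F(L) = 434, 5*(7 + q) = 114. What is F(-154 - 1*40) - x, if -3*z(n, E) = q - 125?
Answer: 1035828/5 ≈ 2.0717e+5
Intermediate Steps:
q = 79/5 (q = -7 + (1/5)*114 = -7 + 114/5 = 79/5 ≈ 15.800)
z(n, E) = 182/5 (z(n, E) = -(79/5 - 125)/3 = -1/3*(-546/5) = 182/5)
x = -1033658/5 (x = 182/5 - 1*206768 = 182/5 - 206768 = -1033658/5 ≈ -2.0673e+5)
F(-154 - 1*40) - x = 434 - 1*(-1033658/5) = 434 + 1033658/5 = 1035828/5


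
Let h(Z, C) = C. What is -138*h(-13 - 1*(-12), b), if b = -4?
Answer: 552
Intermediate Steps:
-138*h(-13 - 1*(-12), b) = -138*(-4) = 552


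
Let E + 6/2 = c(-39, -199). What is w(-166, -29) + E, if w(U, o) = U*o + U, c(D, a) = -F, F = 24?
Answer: 4621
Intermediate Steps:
c(D, a) = -24 (c(D, a) = -1*24 = -24)
w(U, o) = U + U*o
E = -27 (E = -3 - 24 = -27)
w(-166, -29) + E = -166*(1 - 29) - 27 = -166*(-28) - 27 = 4648 - 27 = 4621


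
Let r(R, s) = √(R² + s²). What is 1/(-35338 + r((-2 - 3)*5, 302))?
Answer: -35338/1248682415 - √91829/1248682415 ≈ -2.8543e-5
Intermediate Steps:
1/(-35338 + r((-2 - 3)*5, 302)) = 1/(-35338 + √(((-2 - 3)*5)² + 302²)) = 1/(-35338 + √((-5*5)² + 91204)) = 1/(-35338 + √((-25)² + 91204)) = 1/(-35338 + √(625 + 91204)) = 1/(-35338 + √91829)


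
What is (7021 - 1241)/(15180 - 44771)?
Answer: -5780/29591 ≈ -0.19533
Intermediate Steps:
(7021 - 1241)/(15180 - 44771) = 5780/(-29591) = 5780*(-1/29591) = -5780/29591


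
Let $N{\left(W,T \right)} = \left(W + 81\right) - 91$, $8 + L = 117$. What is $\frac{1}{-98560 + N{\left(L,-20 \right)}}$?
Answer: $- \frac{1}{98461} \approx -1.0156 \cdot 10^{-5}$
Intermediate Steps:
$L = 109$ ($L = -8 + 117 = 109$)
$N{\left(W,T \right)} = -10 + W$ ($N{\left(W,T \right)} = \left(81 + W\right) - 91 = -10 + W$)
$\frac{1}{-98560 + N{\left(L,-20 \right)}} = \frac{1}{-98560 + \left(-10 + 109\right)} = \frac{1}{-98560 + 99} = \frac{1}{-98461} = - \frac{1}{98461}$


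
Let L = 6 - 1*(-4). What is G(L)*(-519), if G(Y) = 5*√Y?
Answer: -2595*√10 ≈ -8206.1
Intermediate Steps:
L = 10 (L = 6 + 4 = 10)
G(L)*(-519) = (5*√10)*(-519) = -2595*√10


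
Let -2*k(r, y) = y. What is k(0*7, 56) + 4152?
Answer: 4124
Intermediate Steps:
k(r, y) = -y/2
k(0*7, 56) + 4152 = -1/2*56 + 4152 = -28 + 4152 = 4124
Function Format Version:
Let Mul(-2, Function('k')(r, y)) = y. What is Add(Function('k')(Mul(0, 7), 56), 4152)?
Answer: 4124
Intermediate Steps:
Function('k')(r, y) = Mul(Rational(-1, 2), y)
Add(Function('k')(Mul(0, 7), 56), 4152) = Add(Mul(Rational(-1, 2), 56), 4152) = Add(-28, 4152) = 4124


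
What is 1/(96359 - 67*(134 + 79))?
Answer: 1/82088 ≈ 1.2182e-5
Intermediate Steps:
1/(96359 - 67*(134 + 79)) = 1/(96359 - 67*213) = 1/(96359 - 14271) = 1/82088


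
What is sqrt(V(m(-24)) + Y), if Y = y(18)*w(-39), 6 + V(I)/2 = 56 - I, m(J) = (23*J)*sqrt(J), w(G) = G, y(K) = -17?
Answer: sqrt(763 + 2208*I*sqrt(6)) ≈ 55.79 + 48.472*I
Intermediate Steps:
m(J) = 23*J**(3/2)
V(I) = 100 - 2*I (V(I) = -12 + 2*(56 - I) = -12 + (112 - 2*I) = 100 - 2*I)
Y = 663 (Y = -17*(-39) = 663)
sqrt(V(m(-24)) + Y) = sqrt((100 - 46*(-24)**(3/2)) + 663) = sqrt((100 - 46*(-48*I*sqrt(6))) + 663) = sqrt((100 - (-2208)*I*sqrt(6)) + 663) = sqrt((100 + 2208*I*sqrt(6)) + 663) = sqrt(763 + 2208*I*sqrt(6))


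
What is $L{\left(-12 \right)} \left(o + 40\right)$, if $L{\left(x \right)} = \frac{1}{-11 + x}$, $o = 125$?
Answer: $- \frac{165}{23} \approx -7.1739$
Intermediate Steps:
$L{\left(-12 \right)} \left(o + 40\right) = \frac{125 + 40}{-11 - 12} = \frac{1}{-23} \cdot 165 = \left(- \frac{1}{23}\right) 165 = - \frac{165}{23}$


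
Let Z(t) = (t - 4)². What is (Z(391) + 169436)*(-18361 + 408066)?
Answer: 124395784525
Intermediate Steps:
Z(t) = (-4 + t)²
(Z(391) + 169436)*(-18361 + 408066) = ((-4 + 391)² + 169436)*(-18361 + 408066) = (387² + 169436)*389705 = (149769 + 169436)*389705 = 319205*389705 = 124395784525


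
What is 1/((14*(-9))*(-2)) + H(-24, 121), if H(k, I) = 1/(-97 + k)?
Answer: -131/30492 ≈ -0.0042962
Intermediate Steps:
1/((14*(-9))*(-2)) + H(-24, 121) = 1/((14*(-9))*(-2)) + 1/(-97 - 24) = 1/(-126*(-2)) + 1/(-121) = 1/252 - 1/121 = -131/30492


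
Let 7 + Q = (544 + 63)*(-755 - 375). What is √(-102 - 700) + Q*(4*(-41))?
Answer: 112490388 + I*√802 ≈ 1.1249e+8 + 28.32*I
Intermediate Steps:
Q = -685917 (Q = -7 + (544 + 63)*(-755 - 375) = -7 + 607*(-1130) = -7 - 685910 = -685917)
√(-102 - 700) + Q*(4*(-41)) = √(-102 - 700) - 2743668*(-41) = √(-802) - 685917*(-164) = I*√802 + 112490388 = 112490388 + I*√802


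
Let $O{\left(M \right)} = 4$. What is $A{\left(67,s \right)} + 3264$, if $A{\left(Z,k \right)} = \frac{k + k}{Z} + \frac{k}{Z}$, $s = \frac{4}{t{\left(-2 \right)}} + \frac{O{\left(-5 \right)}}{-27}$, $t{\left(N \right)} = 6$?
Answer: $\frac{1968206}{603} \approx 3264.0$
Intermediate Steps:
$s = \frac{14}{27}$ ($s = \frac{4}{6} + \frac{4}{-27} = 4 \cdot \frac{1}{6} + 4 \left(- \frac{1}{27}\right) = \frac{2}{3} - \frac{4}{27} = \frac{14}{27} \approx 0.51852$)
$A{\left(Z,k \right)} = \frac{3 k}{Z}$ ($A{\left(Z,k \right)} = \frac{2 k}{Z} + \frac{k}{Z} = \frac{3 k}{Z}$)
$A{\left(67,s \right)} + 3264 = 3 \cdot \frac{14}{27} \cdot \frac{1}{67} + 3264 = \frac{14}{603} + 3264 = \frac{1968206}{603}$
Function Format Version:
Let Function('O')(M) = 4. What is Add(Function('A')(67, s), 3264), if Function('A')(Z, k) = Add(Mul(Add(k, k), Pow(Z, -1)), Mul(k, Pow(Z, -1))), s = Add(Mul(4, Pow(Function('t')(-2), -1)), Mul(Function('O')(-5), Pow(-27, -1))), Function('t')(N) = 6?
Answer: Rational(1968206, 603) ≈ 3264.0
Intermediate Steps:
s = Rational(14, 27) (s = Add(Mul(4, Pow(6, -1)), Mul(4, Pow(-27, -1))) = Add(Mul(4, Rational(1, 6)), Mul(4, Rational(-1, 27))) = Add(Rational(2, 3), Rational(-4, 27)) = Rational(14, 27) ≈ 0.51852)
Function('A')(Z, k) = Mul(3, k, Pow(Z, -1)) (Function('A')(Z, k) = Add(Mul(Mul(2, k), Pow(Z, -1)), Mul(k, Pow(Z, -1))) = Add(Mul(2, k, Pow(Z, -1)), Mul(k, Pow(Z, -1))) = Mul(3, k, Pow(Z, -1)))
Add(Function('A')(67, s), 3264) = Add(Mul(3, Rational(14, 27), Pow(67, -1)), 3264) = Add(Mul(3, Rational(14, 27), Rational(1, 67)), 3264) = Add(Rational(14, 603), 3264) = Rational(1968206, 603)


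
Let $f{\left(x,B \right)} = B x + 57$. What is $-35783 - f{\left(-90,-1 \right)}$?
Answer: $-35930$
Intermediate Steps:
$f{\left(x,B \right)} = 57 + B x$
$-35783 - f{\left(-90,-1 \right)} = -35783 - \left(57 - -90\right) = -35783 - \left(57 + 90\right) = -35783 - 147 = -35930$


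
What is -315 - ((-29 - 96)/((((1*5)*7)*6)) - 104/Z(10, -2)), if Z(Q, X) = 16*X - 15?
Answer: -625003/1974 ≈ -316.62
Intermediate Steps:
Z(Q, X) = -15 + 16*X
-315 - ((-29 - 96)/((((1*5)*7)*6)) - 104/Z(10, -2)) = -315 - ((-29 - 96)/((((1*5)*7)*6)) - 104/(-15 + 16*(-2))) = -315 - (-125/((5*7)*6) - 104/(-15 - 32)) = -315 - (-125/(35*6) - 104/(-47)) = -315 - (-125/210 - 104*(-1/47)) = -315 - (-125*1/210 + 104/47) = -315 - (-25/42 + 104/47) = -315 - 1*3193/1974 = -315 - 3193/1974 = -625003/1974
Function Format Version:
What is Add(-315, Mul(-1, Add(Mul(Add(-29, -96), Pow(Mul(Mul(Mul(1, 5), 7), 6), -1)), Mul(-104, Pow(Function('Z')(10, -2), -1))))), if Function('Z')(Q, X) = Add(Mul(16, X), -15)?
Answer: Rational(-625003, 1974) ≈ -316.62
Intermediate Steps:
Function('Z')(Q, X) = Add(-15, Mul(16, X))
Add(-315, Mul(-1, Add(Mul(Add(-29, -96), Pow(Mul(Mul(Mul(1, 5), 7), 6), -1)), Mul(-104, Pow(Function('Z')(10, -2), -1))))) = Add(-315, Mul(-1, Add(Mul(Add(-29, -96), Pow(Mul(Mul(Mul(1, 5), 7), 6), -1)), Mul(-104, Pow(Add(-15, Mul(16, -2)), -1))))) = Add(-315, Mul(-1, Add(Mul(-125, Pow(Mul(Mul(5, 7), 6), -1)), Mul(-104, Pow(Add(-15, -32), -1))))) = Add(-315, Mul(-1, Add(Mul(-125, Pow(Mul(35, 6), -1)), Mul(-104, Pow(-47, -1))))) = Add(-315, Mul(-1, Add(Mul(-125, Pow(210, -1)), Mul(-104, Rational(-1, 47))))) = Add(-315, Mul(-1, Add(Mul(-125, Rational(1, 210)), Rational(104, 47)))) = Add(-315, Mul(-1, Add(Rational(-25, 42), Rational(104, 47)))) = Add(-315, Mul(-1, Rational(3193, 1974))) = Add(-315, Rational(-3193, 1974)) = Rational(-625003, 1974)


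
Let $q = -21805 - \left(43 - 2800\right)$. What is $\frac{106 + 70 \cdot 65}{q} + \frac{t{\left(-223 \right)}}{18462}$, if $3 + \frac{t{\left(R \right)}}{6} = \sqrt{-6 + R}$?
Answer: $- \frac{1797957}{7326337} + \frac{i \sqrt{229}}{3077} \approx -0.24541 + 0.004918 i$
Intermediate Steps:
$q = -19048$ ($q = -21805 - \left(43 - 2800\right) = -21805 - -2757 = -21805 + 2757 = -19048$)
$t{\left(R \right)} = -18 + 6 \sqrt{-6 + R}$
$\frac{106 + 70 \cdot 65}{q} + \frac{t{\left(-223 \right)}}{18462} = \frac{106 + 70 \cdot 65}{-19048} + \frac{-18 + 6 \sqrt{-6 - 223}}{18462} = \left(106 + 4550\right) \left(- \frac{1}{19048}\right) + \left(-18 + 6 \sqrt{-229}\right) \frac{1}{18462} = 4656 \left(- \frac{1}{19048}\right) + \left(-18 + 6 i \sqrt{229}\right) \frac{1}{18462} = - \frac{582}{2381} + \left(-18 + 6 i \sqrt{229}\right) \frac{1}{18462} = - \frac{582}{2381} - \left(\frac{3}{3077} - \frac{i \sqrt{229}}{3077}\right) = - \frac{1797957}{7326337} + \frac{i \sqrt{229}}{3077}$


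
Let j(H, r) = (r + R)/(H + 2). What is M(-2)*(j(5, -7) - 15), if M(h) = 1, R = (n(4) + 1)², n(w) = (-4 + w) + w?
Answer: -87/7 ≈ -12.429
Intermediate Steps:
n(w) = -4 + 2*w
R = 25 (R = ((-4 + 2*4) + 1)² = ((-4 + 8) + 1)² = (4 + 1)² = 5² = 25)
j(H, r) = (25 + r)/(2 + H) (j(H, r) = (r + 25)/(H + 2) = (25 + r)/(2 + H))
M(-2)*(j(5, -7) - 15) = 1*((25 - 7)/(2 + 5) - 15) = 1*(18/7 - 15) = 1*(-87/7) = -87/7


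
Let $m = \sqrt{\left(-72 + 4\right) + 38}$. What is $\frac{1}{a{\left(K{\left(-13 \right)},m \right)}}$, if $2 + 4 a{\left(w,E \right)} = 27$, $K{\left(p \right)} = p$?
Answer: $\frac{4}{25} \approx 0.16$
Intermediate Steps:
$m = i \sqrt{30}$ ($m = \sqrt{-68 + 38} = \sqrt{-30} = i \sqrt{30} \approx 5.4772 i$)
$a{\left(w,E \right)} = \frac{25}{4}$ ($a{\left(w,E \right)} = - \frac{1}{2} + \frac{1}{4} \cdot 27 = - \frac{1}{2} + \frac{27}{4} = \frac{25}{4}$)
$\frac{1}{a{\left(K{\left(-13 \right)},m \right)}} = \frac{1}{\frac{25}{4}} = \frac{4}{25}$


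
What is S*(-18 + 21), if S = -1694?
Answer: -5082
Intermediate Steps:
S*(-18 + 21) = -1694*(-18 + 21) = -1694*3 = -5082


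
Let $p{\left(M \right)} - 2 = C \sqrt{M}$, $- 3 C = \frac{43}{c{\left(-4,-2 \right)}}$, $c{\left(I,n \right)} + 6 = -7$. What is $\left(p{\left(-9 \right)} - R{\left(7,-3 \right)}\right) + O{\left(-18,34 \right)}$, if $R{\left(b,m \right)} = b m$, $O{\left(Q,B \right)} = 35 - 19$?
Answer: $39 + \frac{43 i}{13} \approx 39.0 + 3.3077 i$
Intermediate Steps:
$c{\left(I,n \right)} = -13$ ($c{\left(I,n \right)} = -6 - 7 = -13$)
$O{\left(Q,B \right)} = 16$ ($O{\left(Q,B \right)} = 35 - 19 = 16$)
$C = \frac{43}{39}$ ($C = - \frac{43 \frac{1}{-13}}{3} = - \frac{43 \left(- \frac{1}{13}\right)}{3} = \left(- \frac{1}{3}\right) \left(- \frac{43}{13}\right) = \frac{43}{39} \approx 1.1026$)
$p{\left(M \right)} = 2 + \frac{43 \sqrt{M}}{39}$
$\left(p{\left(-9 \right)} - R{\left(7,-3 \right)}\right) + O{\left(-18,34 \right)} = \left(\left(2 + \frac{43 \sqrt{-9}}{39}\right) - 7 \left(-3\right)\right) + 16 = \left(\left(2 + \frac{43 \cdot 3 i}{39}\right) - -21\right) + 16 = \left(\left(2 + \frac{43 i}{13}\right) + 21\right) + 16 = \left(23 + \frac{43 i}{13}\right) + 16 = 39 + \frac{43 i}{13}$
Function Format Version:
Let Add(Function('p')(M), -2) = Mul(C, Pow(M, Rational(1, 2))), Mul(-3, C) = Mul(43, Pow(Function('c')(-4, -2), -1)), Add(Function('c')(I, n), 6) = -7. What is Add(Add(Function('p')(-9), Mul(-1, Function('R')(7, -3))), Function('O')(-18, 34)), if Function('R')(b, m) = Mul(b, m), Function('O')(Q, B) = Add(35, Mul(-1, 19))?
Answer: Add(39, Mul(Rational(43, 13), I)) ≈ Add(39.000, Mul(3.3077, I))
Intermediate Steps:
Function('c')(I, n) = -13 (Function('c')(I, n) = Add(-6, -7) = -13)
Function('O')(Q, B) = 16 (Function('O')(Q, B) = Add(35, -19) = 16)
C = Rational(43, 39) (C = Mul(Rational(-1, 3), Mul(43, Pow(-13, -1))) = Mul(Rational(-1, 3), Mul(43, Rational(-1, 13))) = Mul(Rational(-1, 3), Rational(-43, 13)) = Rational(43, 39) ≈ 1.1026)
Function('p')(M) = Add(2, Mul(Rational(43, 39), Pow(M, Rational(1, 2))))
Add(Add(Function('p')(-9), Mul(-1, Function('R')(7, -3))), Function('O')(-18, 34)) = Add(Add(Add(2, Mul(Rational(43, 39), Pow(-9, Rational(1, 2)))), Mul(-1, Mul(7, -3))), 16) = Add(Add(Add(2, Mul(Rational(43, 39), Mul(3, I))), Mul(-1, -21)), 16) = Add(Add(Add(2, Mul(Rational(43, 13), I)), 21), 16) = Add(Add(23, Mul(Rational(43, 13), I)), 16) = Add(39, Mul(Rational(43, 13), I))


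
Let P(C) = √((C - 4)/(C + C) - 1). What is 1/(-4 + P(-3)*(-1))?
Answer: -24/95 + √6/95 ≈ -0.22685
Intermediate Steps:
P(C) = √(-1 + (-4 + C)/(2*C)) (P(C) = √((-4 + C)/((2*C)) - 1) = √((-4 + C)*(1/(2*C)) - 1) = √((-4 + C)/(2*C) - 1) = √(-1 + (-4 + C)/(2*C)))
1/(-4 + P(-3)*(-1)) = 1/(-4 + (√2*√((-4 - 1*(-3))/(-3))/2)*(-1)) = 1/(-4 + (√2*√(-(-4 + 3)/3)/2)*(-1)) = 1/(-4 + (√2*√(-⅓*(-1))/2)*(-1)) = 1/(-4 + (√2*√(⅓)/2)*(-1)) = 1/(-4 + (√2*(√3/3)/2)*(-1)) = 1/(-4 + (√6/6)*(-1)) = 1/(-4 - √6/6)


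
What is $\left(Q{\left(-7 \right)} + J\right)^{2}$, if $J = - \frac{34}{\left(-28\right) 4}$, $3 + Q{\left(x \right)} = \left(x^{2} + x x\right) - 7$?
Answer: $\frac{24453025}{3136} \approx 7797.5$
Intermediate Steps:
$Q{\left(x \right)} = -10 + 2 x^{2}$ ($Q{\left(x \right)} = -3 - \left(7 - x^{2} - x x\right) = -3 + \left(\left(x^{2} + x^{2}\right) - 7\right) = -3 + \left(2 x^{2} - 7\right) = -3 + \left(-7 + 2 x^{2}\right) = -10 + 2 x^{2}$)
$J = \frac{17}{56}$ ($J = - \frac{34}{-112} = \left(-34\right) \left(- \frac{1}{112}\right) = \frac{17}{56} \approx 0.30357$)
$\left(Q{\left(-7 \right)} + J\right)^{2} = \left(\left(-10 + 2 \left(-7\right)^{2}\right) + \frac{17}{56}\right)^{2} = \left(\left(-10 + 2 \cdot 49\right) + \frac{17}{56}\right)^{2} = \left(\left(-10 + 98\right) + \frac{17}{56}\right)^{2} = \left(88 + \frac{17}{56}\right)^{2} = \left(\frac{4945}{56}\right)^{2} = \frac{24453025}{3136}$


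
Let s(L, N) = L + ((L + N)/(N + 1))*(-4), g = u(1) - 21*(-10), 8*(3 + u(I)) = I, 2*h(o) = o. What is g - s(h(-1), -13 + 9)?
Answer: 1709/8 ≈ 213.63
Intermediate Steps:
h(o) = o/2
u(I) = -3 + I/8
g = 1657/8 (g = (-3 + (1/8)*1) - 21*(-10) = (-3 + 1/8) + 210 = -23/8 + 210 = 1657/8 ≈ 207.13)
s(L, N) = L - 4*(L + N)/(1 + N) (s(L, N) = L + ((L + N)/(1 + N))*(-4) = L - 4*(L + N)/(1 + N))
g - s(h(-1), -13 + 9) = 1657/8 - (-4*(-13 + 9) - 3*(-1)/2 + ((1/2)*(-1))*(-13 + 9))/(1 + (-13 + 9)) = 1657/8 - (-4*(-4) - 3*(-1/2) - 1/2*(-4))/(1 - 4) = 1657/8 - (16 + 3/2 + 2)/(-3) = 1657/8 - (-1)*39/(3*2) = 1657/8 - 1*(-13/2) = 1657/8 + 13/2 = 1709/8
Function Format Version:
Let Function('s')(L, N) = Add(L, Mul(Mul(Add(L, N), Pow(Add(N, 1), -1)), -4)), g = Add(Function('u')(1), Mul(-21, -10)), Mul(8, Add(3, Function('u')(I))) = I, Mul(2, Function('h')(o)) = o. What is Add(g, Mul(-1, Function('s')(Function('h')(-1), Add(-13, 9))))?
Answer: Rational(1709, 8) ≈ 213.63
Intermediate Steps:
Function('h')(o) = Mul(Rational(1, 2), o)
Function('u')(I) = Add(-3, Mul(Rational(1, 8), I))
g = Rational(1657, 8) (g = Add(Add(-3, Mul(Rational(1, 8), 1)), Mul(-21, -10)) = Add(Add(-3, Rational(1, 8)), 210) = Add(Rational(-23, 8), 210) = Rational(1657, 8) ≈ 207.13)
Function('s')(L, N) = Add(L, Mul(-4, Pow(Add(1, N), -1), Add(L, N))) (Function('s')(L, N) = Add(L, Mul(Mul(Add(L, N), Pow(Add(1, N), -1)), -4)) = Add(L, Mul(Mul(Pow(Add(1, N), -1), Add(L, N)), -4)) = Add(L, Mul(-4, Pow(Add(1, N), -1), Add(L, N))))
Add(g, Mul(-1, Function('s')(Function('h')(-1), Add(-13, 9)))) = Add(Rational(1657, 8), Mul(-1, Mul(Pow(Add(1, Add(-13, 9)), -1), Add(Mul(-4, Add(-13, 9)), Mul(-3, Mul(Rational(1, 2), -1)), Mul(Mul(Rational(1, 2), -1), Add(-13, 9)))))) = Add(Rational(1657, 8), Mul(-1, Mul(Pow(Add(1, -4), -1), Add(Mul(-4, -4), Mul(-3, Rational(-1, 2)), Mul(Rational(-1, 2), -4))))) = Add(Rational(1657, 8), Mul(-1, Mul(Pow(-3, -1), Add(16, Rational(3, 2), 2)))) = Add(Rational(1657, 8), Mul(-1, Mul(Rational(-1, 3), Rational(39, 2)))) = Add(Rational(1657, 8), Mul(-1, Rational(-13, 2))) = Add(Rational(1657, 8), Rational(13, 2)) = Rational(1709, 8)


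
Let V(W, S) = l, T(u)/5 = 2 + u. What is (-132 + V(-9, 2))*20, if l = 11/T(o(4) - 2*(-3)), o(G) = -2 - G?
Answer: -2618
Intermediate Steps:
T(u) = 10 + 5*u (T(u) = 5*(2 + u) = 10 + 5*u)
l = 11/10 (l = 11/(10 + 5*((-2 - 1*4) - 2*(-3))) = 11/(10 + 5*((-2 - 4) + 6)) = 11/(10 + 5*(-6 + 6)) = 11/(10 + 5*0) = 11/(10 + 0) = 11/10 ≈ 1.1000)
V(W, S) = 11/10
(-132 + V(-9, 2))*20 = (-132 + 11/10)*20 = -1309/10*20 = -2618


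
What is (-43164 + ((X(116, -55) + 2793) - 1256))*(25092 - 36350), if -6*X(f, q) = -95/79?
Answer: 111066378787/237 ≈ 4.6863e+8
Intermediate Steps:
X(f, q) = 95/474 (X(f, q) = -(-95)/(6*79) = -⅙*(-95/79) = 95/474)
(-43164 + ((X(116, -55) + 2793) - 1256))*(25092 - 36350) = (-43164 + ((95/474 + 2793) - 1256))*(25092 - 36350) = (-43164 + (1323977/474 - 1256))*(-11258) = (-43164 + 728633/474)*(-11258) = -19731103/474*(-11258) = 111066378787/237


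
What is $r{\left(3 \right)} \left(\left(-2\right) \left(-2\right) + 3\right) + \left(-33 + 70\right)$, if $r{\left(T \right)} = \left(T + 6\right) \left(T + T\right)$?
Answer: $415$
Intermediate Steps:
$r{\left(T \right)} = 2 T \left(6 + T\right)$ ($r{\left(T \right)} = \left(6 + T\right) 2 T = 2 T \left(6 + T\right)$)
$r{\left(3 \right)} \left(\left(-2\right) \left(-2\right) + 3\right) + \left(-33 + 70\right) = 2 \cdot 3 \left(6 + 3\right) \left(\left(-2\right) \left(-2\right) + 3\right) + \left(-33 + 70\right) = 2 \cdot 3 \cdot 9 \left(4 + 3\right) + 37 = 54 \cdot 7 + 37 = 378 + 37 = 415$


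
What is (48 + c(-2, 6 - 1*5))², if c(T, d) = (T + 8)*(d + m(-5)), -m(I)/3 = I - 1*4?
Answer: 46656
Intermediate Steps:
m(I) = 12 - 3*I (m(I) = -3*(I - 1*4) = -3*(I - 4) = -3*(-4 + I) = 12 - 3*I)
c(T, d) = (8 + T)*(27 + d) (c(T, d) = (T + 8)*(d + (12 - 3*(-5))) = (8 + T)*(d + (12 + 15)) = (8 + T)*(d + 27) = (8 + T)*(27 + d))
(48 + c(-2, 6 - 1*5))² = (48 + (216 + 8*(6 - 1*5) + 27*(-2) - 2*(6 - 1*5)))² = (48 + (216 + 8*(6 - 5) - 54 - 2*(6 - 5)))² = (48 + (216 + 8*1 - 54 - 2*1))² = (48 + (216 + 8 - 54 - 2))² = (48 + 168)² = 216² = 46656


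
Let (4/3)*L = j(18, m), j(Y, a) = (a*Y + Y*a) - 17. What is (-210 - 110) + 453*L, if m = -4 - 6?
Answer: -513623/4 ≈ -1.2841e+5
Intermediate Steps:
m = -10
j(Y, a) = -17 + 2*Y*a (j(Y, a) = (Y*a + Y*a) - 17 = 2*Y*a - 17 = -17 + 2*Y*a)
L = -1131/4 (L = 3*(-17 + 2*18*(-10))/4 = 3*(-17 - 360)/4 = (¾)*(-377) = -1131/4 ≈ -282.75)
(-210 - 110) + 453*L = (-210 - 110) + 453*(-1131/4) = -320 - 512343/4 = -513623/4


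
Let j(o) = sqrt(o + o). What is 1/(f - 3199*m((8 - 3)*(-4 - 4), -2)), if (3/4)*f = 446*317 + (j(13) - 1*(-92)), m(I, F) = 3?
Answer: 1611315/288481780609 - 12*sqrt(26)/288481780609 ≈ 5.5853e-6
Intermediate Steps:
j(o) = sqrt(2)*sqrt(o) (j(o) = sqrt(2*o) = sqrt(2)*sqrt(o))
f = 188632 + 4*sqrt(26)/3 (f = 4*(446*317 + (sqrt(2)*sqrt(13) - 1*(-92)))/3 = 4*(141382 + (sqrt(26) + 92))/3 = 4*(141382 + (92 + sqrt(26)))/3 = 4*(141474 + sqrt(26))/3 = 188632 + 4*sqrt(26)/3 ≈ 1.8864e+5)
1/(f - 3199*m((8 - 3)*(-4 - 4), -2)) = 1/((188632 + 4*sqrt(26)/3) - 3199*3) = 1/((188632 + 4*sqrt(26)/3) - 9597) = 1/(179035 + 4*sqrt(26)/3)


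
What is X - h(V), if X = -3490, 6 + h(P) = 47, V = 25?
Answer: -3531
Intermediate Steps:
h(P) = 41 (h(P) = -6 + 47 = 41)
X - h(V) = -3490 - 1*41 = -3490 - 41 = -3531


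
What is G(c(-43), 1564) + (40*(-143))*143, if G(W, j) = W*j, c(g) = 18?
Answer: -789808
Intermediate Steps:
G(c(-43), 1564) + (40*(-143))*143 = 18*1564 + (40*(-143))*143 = 28152 - 5720*143 = 28152 - 817960 = -789808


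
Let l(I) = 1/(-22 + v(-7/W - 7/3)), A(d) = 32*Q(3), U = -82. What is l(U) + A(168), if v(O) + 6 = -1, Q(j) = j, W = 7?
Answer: 2783/29 ≈ 95.966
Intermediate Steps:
v(O) = -7 (v(O) = -6 - 1 = -7)
A(d) = 96 (A(d) = 32*3 = 96)
l(I) = -1/29 (l(I) = 1/(-22 - 7) = 1/(-29) = -1/29)
l(U) + A(168) = -1/29 + 96 = 2783/29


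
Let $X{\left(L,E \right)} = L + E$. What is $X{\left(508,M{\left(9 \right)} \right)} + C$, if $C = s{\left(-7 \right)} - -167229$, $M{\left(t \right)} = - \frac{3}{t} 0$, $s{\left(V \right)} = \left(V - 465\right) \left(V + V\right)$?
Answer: $174345$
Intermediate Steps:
$s{\left(V \right)} = 2 V \left(-465 + V\right)$ ($s{\left(V \right)} = \left(-465 + V\right) 2 V = 2 V \left(-465 + V\right)$)
$M{\left(t \right)} = 0$
$X{\left(L,E \right)} = E + L$
$C = 173837$ ($C = 2 \left(-7\right) \left(-465 - 7\right) - -167229 = 2 \left(-7\right) \left(-472\right) + 167229 = 6608 + 167229 = 173837$)
$X{\left(508,M{\left(9 \right)} \right)} + C = \left(0 + 508\right) + 173837 = 508 + 173837 = 174345$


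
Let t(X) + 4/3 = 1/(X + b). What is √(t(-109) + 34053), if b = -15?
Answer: √1178051181/186 ≈ 184.53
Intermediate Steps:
t(X) = -4/3 + 1/(-15 + X) (t(X) = -4/3 + 1/(X - 15) = -4/3 + 1/(-15 + X))
√(t(-109) + 34053) = √((63 - 4*(-109))/(3*(-15 - 109)) + 34053) = √((⅓)*(63 + 436)/(-124) + 34053) = √((⅓)*(-1/124)*499 + 34053) = √(-499/372 + 34053) = √(12667217/372) = √1178051181/186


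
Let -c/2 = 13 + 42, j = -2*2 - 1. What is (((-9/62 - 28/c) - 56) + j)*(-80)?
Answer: 1661096/341 ≈ 4871.3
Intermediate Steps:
j = -5 (j = -4 - 1 = -5)
c = -110 (c = -2*(13 + 42) = -2*55 = -110)
(((-9/62 - 28/c) - 56) + j)*(-80) = (((-9/62 - 28/(-110)) - 56) - 5)*(-80) = (((-9*1/62 - 28*(-1/110)) - 56) - 5)*(-80) = (((-9/62 + 14/55) - 56) - 5)*(-80) = ((373/3410 - 56) - 5)*(-80) = (-190587/3410 - 5)*(-80) = -207637/3410*(-80) = 1661096/341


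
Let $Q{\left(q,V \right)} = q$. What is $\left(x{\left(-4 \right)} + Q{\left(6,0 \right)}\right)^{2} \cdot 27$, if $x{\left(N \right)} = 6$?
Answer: $3888$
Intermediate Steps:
$\left(x{\left(-4 \right)} + Q{\left(6,0 \right)}\right)^{2} \cdot 27 = \left(6 + 6\right)^{2} \cdot 27 = 12^{2} \cdot 27 = 144 \cdot 27 = 3888$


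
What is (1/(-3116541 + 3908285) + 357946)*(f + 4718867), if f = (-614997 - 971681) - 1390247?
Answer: 246834573059238075/395872 ≈ 6.2352e+11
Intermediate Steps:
f = -2976925 (f = -1586678 - 1390247 = -2976925)
(1/(-3116541 + 3908285) + 357946)*(f + 4718867) = (1/(-3116541 + 3908285) + 357946)*(-2976925 + 4718867) = (1/791744 + 357946)*1741942 = (283401597825/791744)*1741942 = 246834573059238075/395872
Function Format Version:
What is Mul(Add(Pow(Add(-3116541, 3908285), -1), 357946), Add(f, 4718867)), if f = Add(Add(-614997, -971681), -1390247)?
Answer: Rational(246834573059238075, 395872) ≈ 6.2352e+11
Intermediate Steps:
f = -2976925 (f = Add(-1586678, -1390247) = -2976925)
Mul(Add(Pow(Add(-3116541, 3908285), -1), 357946), Add(f, 4718867)) = Mul(Add(Pow(Add(-3116541, 3908285), -1), 357946), Add(-2976925, 4718867)) = Mul(Add(Pow(791744, -1), 357946), 1741942) = Mul(Add(Rational(1, 791744), 357946), 1741942) = Mul(Rational(283401597825, 791744), 1741942) = Rational(246834573059238075, 395872)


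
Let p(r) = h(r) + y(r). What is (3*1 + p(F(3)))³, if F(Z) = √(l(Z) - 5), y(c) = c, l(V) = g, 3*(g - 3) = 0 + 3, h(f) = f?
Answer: -9 + 46*I ≈ -9.0 + 46.0*I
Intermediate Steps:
g = 4 (g = 3 + (0 + 3)/3 = 3 + (⅓)*3 = 3 + 1 = 4)
l(V) = 4
F(Z) = I (F(Z) = √(4 - 5) = √(-1) = I)
p(r) = 2*r (p(r) = r + r = 2*r)
(3*1 + p(F(3)))³ = (3*1 + 2*I)³ = (3 + 2*I)³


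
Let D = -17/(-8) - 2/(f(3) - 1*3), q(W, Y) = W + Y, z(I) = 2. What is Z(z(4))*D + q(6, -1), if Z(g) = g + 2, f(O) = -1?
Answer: 31/2 ≈ 15.500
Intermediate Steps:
D = 21/8 (D = -17/(-8) - 2/(-1 - 1*3) = -17*(-⅛) - 2/(-1 - 3) = 17/8 - 2/(-4) = 17/8 - 2*(-¼) = 17/8 + ½ = 21/8 ≈ 2.6250)
Z(g) = 2 + g
Z(z(4))*D + q(6, -1) = (2 + 2)*(21/8) + (6 - 1) = 4*(21/8) + 5 = 21/2 + 5 = 31/2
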